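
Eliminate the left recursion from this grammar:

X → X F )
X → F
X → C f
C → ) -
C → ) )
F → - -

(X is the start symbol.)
X is directly left-recursive. The standard transformation for
  A → A α₁ | ... | A α_m | β₁ | ... | β_n
is
  A  → β₁ A' | ... | β_n A'
  A' → α₁ A' | ... | α_m A' | ε

X → F becomes X → F X'
X → C f becomes X → C f X'
X → X F ) becomes X' → F ) X'
Add X' → ε

Productions for other non-terminals are unchanged:
  C → ) -
  C → ) )
  F → - -

Resulting grammar:
X → F X'
X → C f X'
X' → F ) X'
X' → ε
C → ) -
C → ) )
F → - -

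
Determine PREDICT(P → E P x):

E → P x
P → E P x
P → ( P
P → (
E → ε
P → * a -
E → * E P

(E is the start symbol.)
{ '(', '*' }

PREDICT(P → E P x) = (FIRST(RHS) \ {ε}) ∪ (FOLLOW(P) if ε ∈ FIRST(RHS), i.e. RHS ⇒* ε)
FIRST(E) = { '(', '*', ε }
FIRST(P) = { '(', '*' }
FIRST(E P x) = { '(', '*' }
ε ∉ FIRST(E P x), so FOLLOW(P) is not added.
PREDICT(P → E P x) = { '(', '*' }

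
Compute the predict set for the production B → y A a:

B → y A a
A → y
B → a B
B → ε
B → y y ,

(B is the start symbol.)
{ 'y' }

PREDICT(B → y A a) = (FIRST(RHS) \ {ε}) ∪ (FOLLOW(B) if ε ∈ FIRST(RHS), i.e. RHS ⇒* ε)
FIRST(y A a) = { 'y' }
ε ∉ FIRST(y A a), so FOLLOW(B) is not added.
PREDICT(B → y A a) = { 'y' }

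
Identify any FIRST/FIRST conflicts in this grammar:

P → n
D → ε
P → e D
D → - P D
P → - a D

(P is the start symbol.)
No FIRST/FIRST conflicts.

A FIRST/FIRST conflict occurs when two productions N → α and N → β for the same non-terminal have FIRST(α) ∩ FIRST(β) ≠ ∅ (with ε ∈ FIRST of a nullable right-hand side, so two nullable alternatives also conflict).

Productions for P:
  P → n: FIRST = { 'n' }
  P → e D: FIRST = { 'e' }
  P → - a D: FIRST = { '-' }
Productions for D:
  D → ε: FIRST = { ε }
  D → - P D: FIRST = { '-' }

All alternatives of each non-terminal have pairwise disjoint FIRST sets.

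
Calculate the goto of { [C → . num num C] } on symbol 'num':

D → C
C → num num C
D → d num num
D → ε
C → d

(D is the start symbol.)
{ [C → num . num C] }

GOTO(I, 'num') = CLOSURE({ [A → αX.β] : [A → α.Xβ] ∈ I, X = 'num' })

Items with dot before 'num', with the dot advanced:
  [C → . num num C] → [C → num . num C]
Closure adds nothing (no advanced item has the dot before a non-terminal).

GOTO = { [C → num . num C] }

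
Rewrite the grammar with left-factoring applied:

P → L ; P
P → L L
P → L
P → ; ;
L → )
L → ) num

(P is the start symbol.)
Left-factoring transforms A → αβ₁ | αβ₂ into A → αA' and A' → β₁ | β₂
(α is the longest common prefix among the alternatives). Repeat until
no nonterminal has two alternatives with a common prefix.

Round 1: P has alternatives sharing prefix 'L'. Introduce P': P → L P'
  Add: P' → ; P
  Add: P' → L
  Add: P' → ε

Round 2: L has alternatives sharing prefix ')'. Introduce L': L → ) L'
  Add: L' → ε
  Add: L' → num

No remaining common prefixes — done.

Resulting grammar:
P → L P'
P' → ; P
P' → L
P' → ε
P → ; ;
L → ) L'
L' → ε
L' → num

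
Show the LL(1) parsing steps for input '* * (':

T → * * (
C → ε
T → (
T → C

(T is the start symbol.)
LL(1) parsing maintains a stack (initially the start symbol over $) and the input. At each step: if the stack top is a terminal, match it against the current input token; if it is a non-terminal N, replace it with the RHS of M[N, lookahead] (the unique production whose predict set contains the lookahead).

Stack is shown with the top on the left.

Stack    Input    Action
------------------------
T $      * * ( $  output T → * * (
* * ( $  * * ( $  match '*'
* ( $    * ( $    match '*'
( $      ( $      match '('
$        $        accept

The string is accepted.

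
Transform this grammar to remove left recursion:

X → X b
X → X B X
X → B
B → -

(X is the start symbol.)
X → B X'
X' → b X'
X' → B X X'
X' → ε
B → -

X is directly left-recursive. The standard transformation for
  A → A α₁ | ... | A α_m | β₁ | ... | β_n
is
  A  → β₁ A' | ... | β_n A'
  A' → α₁ A' | ... | α_m A' | ε

X → B becomes X → B X'
X → X b becomes X' → b X'
X → X B X becomes X' → B X X'
Add X' → ε

Productions for other non-terminals are unchanged:
  B → -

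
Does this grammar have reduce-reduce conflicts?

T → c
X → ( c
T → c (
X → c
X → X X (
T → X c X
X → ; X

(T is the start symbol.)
Augment with T' → T and build the canonical LR(0) collection (I0 = CLOSURE({[T' → . T]}), then GOTO on every symbol after a dot until no new states appear). It has 14 states:
  I0: { [T → . X c X], [T → . c (], [T → . c], [T' → . T], [X → . ( c], [X → . ; X], [X → . X X (], [X → . c] }  — shift
  I1: { [X → ( . c] }  — shift
  I2: { [X → . ( c], [X → . ; X], [X → . X X (], [X → . c], [X → ; . X] }  — shift
  I3: { [T' → T .] }  — accept
  I4: { [T → X . c X], [X → . ( c], [X → . ; X], [X → . X X (], [X → . c], [X → X . X (] }  — shift
  I5: { [T → c . (], [T → c .], [X → c .] }  — shift, 2 reduces
  I6: { [T → c ( .] }  — reduce
  I7: { [X → . ( c], [X → . ; X], [X → . X X (], [X → . c], [X → X . X (], [X → X X . (] }  — shift
  I8: { [T → X c . X], [X → . ( c], [X → . ; X], [X → . X X (], [X → . c], [X → c .] }  — shift, reduce
  I9: { [T → X c X .], [X → . ( c], [X → . ; X], [X → . X X (], [X → . c], [X → X . X (] }  — shift, reduce
  I10: { [X → c .] }  — reduce
  I11: { [X → ( . c], [X → X X ( .] }  — shift, reduce
  I12: { [X → ( c .] }  — reduce
  I13: { [X → . ( c], [X → . ; X], [X → . X X (], [X → . c], [X → ; X .], [X → X . X (] }  — shift, reduce

I5 contains complete items [T → c .], [X → c .] — reduce-reduce conflict.

Answer: Yes — I5: [T → c .] vs [X → c .]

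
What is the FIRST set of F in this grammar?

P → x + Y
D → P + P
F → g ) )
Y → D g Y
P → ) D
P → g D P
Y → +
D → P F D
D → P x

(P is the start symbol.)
{ 'g' }

From F → g ) ):
  - g is a terminal: add 'g' and stop

Collecting: FIRST(F) = { 'g' }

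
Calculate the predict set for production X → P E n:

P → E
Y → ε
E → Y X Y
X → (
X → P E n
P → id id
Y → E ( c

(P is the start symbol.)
{ '(', 'id' }

PREDICT(X → P E n) = (FIRST(RHS) \ {ε}) ∪ (FOLLOW(X) if ε ∈ FIRST(RHS), i.e. RHS ⇒* ε)
FIRST(P) = { '(', 'id' }
FIRST(P E n) = { '(', 'id' }
ε ∉ FIRST(P E n), so FOLLOW(X) is not added.
PREDICT(X → P E n) = { '(', 'id' }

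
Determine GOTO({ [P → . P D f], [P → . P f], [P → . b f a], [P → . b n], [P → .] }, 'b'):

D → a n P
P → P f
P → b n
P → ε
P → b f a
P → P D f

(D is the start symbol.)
GOTO(I, 'b') = CLOSURE({ [A → αX.β] : [A → α.Xβ] ∈ I, X = 'b' })

Items with dot before 'b', with the dot advanced:
  [P → . b f a] → [P → b . f a]
  [P → . b n] → [P → b . n]
Closure adds nothing (no advanced item has the dot before a non-terminal).

GOTO = { [P → b . f a], [P → b . n] }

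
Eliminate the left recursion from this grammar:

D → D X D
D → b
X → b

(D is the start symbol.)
D is directly left-recursive. The standard transformation for
  A → A α₁ | ... | A α_m | β₁ | ... | β_n
is
  A  → β₁ A' | ... | β_n A'
  A' → α₁ A' | ... | α_m A' | ε

D → b becomes D → b D'
D → D X D becomes D' → X D D'
Add D' → ε

Productions for other non-terminals are unchanged:
  X → b

Resulting grammar:
D → b D'
D' → X D D'
D' → ε
X → b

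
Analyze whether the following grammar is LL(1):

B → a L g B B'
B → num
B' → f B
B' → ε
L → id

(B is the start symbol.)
No. Predict set conflict for B': { 'f' }

A grammar is LL(1) if for each non-terminal N with multiple productions, the predict sets of those productions are pairwise disjoint, where PREDICT(N → α) = (FIRST(α) \ {ε}) ∪ (FOLLOW(N) if α ⇒* ε).

Relevant sets:
  FOLLOW(B') = { $, 'f' }

For B:
  PREDICT(B → a L g B B') = { 'a' }
  PREDICT(B → num) = { 'num' }
For B':
  PREDICT(B' → f B) = { 'f' }
  PREDICT(B' → ε) = { $, 'f' }
L has a single production, so nothing to check there.

Conflict found: Predict set conflict for B': { 'f' }
The grammar is NOT LL(1).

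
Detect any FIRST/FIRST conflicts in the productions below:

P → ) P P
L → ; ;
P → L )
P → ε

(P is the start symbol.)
No FIRST/FIRST conflicts.

FIRST sets of the non-terminals at (or reachable through a nullable prefix from) the front of some alternative:
  FIRST(L) = { ';' }

Productions for P:
  P → ) P P: FIRST = { ')' }
  P → L ): FIRST = { ';' }
  P → ε: FIRST = { ε }
L has only one production, so no FIRST/FIRST conflict is possible there.

All alternatives of each non-terminal have pairwise disjoint FIRST sets.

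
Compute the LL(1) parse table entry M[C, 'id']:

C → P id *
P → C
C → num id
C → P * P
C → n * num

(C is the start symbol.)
Empty (error entry)

To find M[C, 'id'], we find productions for C where 'id' is in the predict set (PREDICT(N → α) = (FIRST(α) \ {ε}) ∪ (FOLLOW(N) if α ⇒* ε)).

Relevant sets:
  FIRST(P) = { 'n', 'num' }

C → P id *: PREDICT = { 'n', 'num' }
C → num id: PREDICT = { 'num' }
C → P * P: PREDICT = { 'n', 'num' }
C → n * num: PREDICT = { 'n' }

M[C, 'id'] is empty (no production applies)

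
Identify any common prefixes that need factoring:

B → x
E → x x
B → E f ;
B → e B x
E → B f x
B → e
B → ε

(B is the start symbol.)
Left-factoring is needed when two productions for the same non-terminal
share a common prefix on the right-hand side.

Productions for B:
  B → x
  B → E f ;
  B → e B x
  B → e
  B → ε
Productions for E:
  E → x x
  E → B f x

Found common prefix 'e' in productions for B

Answer: Yes, B has productions with common prefix 'e'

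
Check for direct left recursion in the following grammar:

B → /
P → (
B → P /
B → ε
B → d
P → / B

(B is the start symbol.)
Direct left recursion occurs when N → N α for some non-terminal N (the right-hand side begins with the left-hand side itself).

B → /: starts with '/'
P → (: starts with '('
B → P /: starts with P
B → ε: starts with ε
B → d: starts with d
P → / B: starts with '/'

No direct left recursion found.

Answer: No direct left recursion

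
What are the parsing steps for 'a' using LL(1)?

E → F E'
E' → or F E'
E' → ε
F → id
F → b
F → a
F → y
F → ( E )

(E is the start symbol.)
LL(1) parsing maintains a stack (initially the start symbol over $) and the input. At each step: if the stack top is a terminal, match it against the current input token; if it is a non-terminal N, replace it with the RHS of M[N, lookahead] (the unique production whose predict set contains the lookahead).

Stack is shown with the top on the left.

Stack   Input  Action
---------------------
E $     a $    output E → F E'
F E' $  a $    output F → a
a E' $  a $    match 'a'
E' $    $      output E' → ε
$       $      accept

The string is accepted.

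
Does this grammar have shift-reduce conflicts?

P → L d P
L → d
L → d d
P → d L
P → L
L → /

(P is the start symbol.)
Yes — I2: [P → L .] vs [P → L . d P]; I4: [L → d .] vs [L → . /]; I6: [L → d .] vs [L → d . d]

Augment with P' → P and build the canonical LR(0) collection (I0 = CLOSURE({[P' → . P]}), then GOTO on every symbol after a dot until no new states appear). It has 10 states:
  I0: { [L → . /], [L → . d d], [L → . d], [P → . L d P], [P → . L], [P → . d L], [P' → . P] }  — shift
  I1: { [L → / .] }  — reduce
  I2: { [P → L . d P], [P → L .] }  — shift, reduce
  I3: { [P' → P .] }  — accept
  I4: { [L → . /], [L → . d d], [L → . d], [L → d . d], [L → d .], [P → d . L] }  — shift, reduce
  I5: { [P → d L .] }  — reduce
  I6: { [L → d . d], [L → d .], [L → d d .] }  — shift, 2 reduces
  I7: { [L → d d .] }  — reduce
  I8: { [L → . /], [L → . d d], [L → . d], [P → . L d P], [P → . L], [P → . d L], [P → L d . P] }  — shift
  I9: { [P → L d P .] }  — reduce

I2 contains reduce item [P → L .] and shift item [P → L . d P] — shift-reduce conflict.
I4 contains reduce item [L → d .] and shift items [L → . /], [L → . d], [L → . d d], [L → d . d] — shift-reduce conflict.
I6 contains reduce items [L → d .], [L → d d .] and shift item [L → d . d] — shift-reduce conflict.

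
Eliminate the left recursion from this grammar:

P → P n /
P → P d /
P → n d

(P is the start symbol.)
P → n d P'
P' → n / P'
P' → d / P'
P' → ε

P is directly left-recursive. The standard transformation for
  A → A α₁ | ... | A α_m | β₁ | ... | β_n
is
  A  → β₁ A' | ... | β_n A'
  A' → α₁ A' | ... | α_m A' | ε

P → n d becomes P → n d P'
P → P n / becomes P' → n / P'
P → P d / becomes P' → d / P'
Add P' → ε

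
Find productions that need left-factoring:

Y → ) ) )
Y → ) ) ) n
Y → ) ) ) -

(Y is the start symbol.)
Yes, Y has productions with common prefix ') ) )'

Left-factoring is needed when two productions for the same non-terminal
share a common prefix on the right-hand side.

Productions for Y:
  Y → ) ) )
  Y → ) ) ) n
  Y → ) ) ) -

Found common prefix ') ) )' in productions for Y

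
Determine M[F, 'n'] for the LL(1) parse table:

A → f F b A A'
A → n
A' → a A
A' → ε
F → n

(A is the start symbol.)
F → n

To find M[F, 'n'], we find productions for F where 'n' is in the predict set (PREDICT(N → α) = (FIRST(α) \ {ε}) ∪ (FOLLOW(N) if α ⇒* ε)).

F → n: PREDICT = { 'n' }
  'n' is in predict set, so this production goes in M[F, 'n']

M[F, 'n'] = F → n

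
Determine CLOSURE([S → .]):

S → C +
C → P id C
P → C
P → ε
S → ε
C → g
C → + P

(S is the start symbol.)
Start with: [S → .]
The dot is at the end, so nothing is added.

CLOSURE = { [S → .] }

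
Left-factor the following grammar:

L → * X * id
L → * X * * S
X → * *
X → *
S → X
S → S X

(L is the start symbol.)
Left-factoring transforms A → αβ₁ | αβ₂ into A → αA' and A' → β₁ | β₂
(α is the longest common prefix among the alternatives). Repeat until
no nonterminal has two alternatives with a common prefix.

Round 1: L has alternatives sharing prefix '* X *'. Introduce L': L → * X * L'
  Add: L' → id
  Add: L' → * S

Round 2: X has alternatives sharing prefix '*'. Introduce X': X → * X'
  Add: X' → *
  Add: X' → ε

No remaining common prefixes — done.

Resulting grammar:
L → * X * L'
L' → id
L' → * S
X → * X'
X' → *
X' → ε
S → X
S → S X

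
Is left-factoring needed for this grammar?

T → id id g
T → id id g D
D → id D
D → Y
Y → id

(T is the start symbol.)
Left-factoring is needed when two productions for the same non-terminal
share a common prefix on the right-hand side.

Productions for T:
  T → id id g
  T → id id g D
Productions for D:
  D → id D
  D → Y

Found common prefix 'id id g' in productions for T

Answer: Yes, T has productions with common prefix 'id id g'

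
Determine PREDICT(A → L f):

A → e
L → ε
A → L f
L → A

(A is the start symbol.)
PREDICT(A → L f) = (FIRST(RHS) \ {ε}) ∪ (FOLLOW(A) if ε ∈ FIRST(RHS), i.e. RHS ⇒* ε)
FIRST(L) = { 'e', 'f', ε }
FIRST(L f) = { 'e', 'f' }
ε ∉ FIRST(L f), so FOLLOW(A) is not added.
PREDICT(A → L f) = { 'e', 'f' }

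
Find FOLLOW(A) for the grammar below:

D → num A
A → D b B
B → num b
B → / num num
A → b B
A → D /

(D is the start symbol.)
In D → num A: A is at the end, add FOLLOW(D)

The FOLLOW sets referred to above (computed the same way, to a fixed point):
  FOLLOW(D) = { $, '/', 'b' }

Taking the union: FOLLOW(A) = { $, '/', 'b' }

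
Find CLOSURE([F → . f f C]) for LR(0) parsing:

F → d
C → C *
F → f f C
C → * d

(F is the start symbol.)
To compute CLOSURE, for each item [A → α.Bβ] where B is a non-terminal, add [B → .γ] for all productions B → γ; repeat for the newly added items until nothing changes.

Start with: [F → . f f C]
The dot precedes the terminal f, so nothing is added.

CLOSURE = { [F → . f f C] }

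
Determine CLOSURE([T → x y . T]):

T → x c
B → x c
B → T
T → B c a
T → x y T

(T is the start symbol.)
To compute CLOSURE, for each item [A → α.Bβ] where B is a non-terminal, add [B → .γ] for all productions B → γ; repeat for the newly added items until nothing changes.

Start with: [T → x y . T]
  [T → x y . T] has the dot before T: add [T → . x c], [T → . B c a], [T → . x y T]
  [T → . B c a] has the dot before B: add [B → . x c], [B → . T]
No further items can be added.

CLOSURE = { [B → . T], [B → . x c], [T → . B c a], [T → . x c], [T → . x y T], [T → x y . T] }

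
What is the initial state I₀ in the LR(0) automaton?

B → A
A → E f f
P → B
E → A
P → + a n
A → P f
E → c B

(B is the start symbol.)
First, augment the grammar with B' → B
I₀ = CLOSURE({ [B' → . B] }):
  [B' → . B] has the dot before B: add [B → . A]
  [B → . A] has the dot before A: add [A → . E f f], [A → . P f]
  [A → . E f f] has the dot before E: add [E → . A], [E → . c B]
  [A → . P f] has the dot before P: add [P → . B], [P → . + a n]
No further items can be added.

I₀ = { [A → . E f f], [A → . P f], [B → . A], [B' → . B], [E → . A], [E → . c B], [P → . + a n], [P → . B] }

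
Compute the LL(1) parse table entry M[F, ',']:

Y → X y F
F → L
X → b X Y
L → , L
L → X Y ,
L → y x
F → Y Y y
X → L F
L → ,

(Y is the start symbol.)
To find M[F, ','], we find productions for F where ',' is in the predict set (PREDICT(N → α) = (FIRST(α) \ {ε}) ∪ (FOLLOW(N) if α ⇒* ε)).

Relevant sets:
  FIRST(L) = { ',', 'b', 'y' }
  FIRST(Y) = { ',', 'b', 'y' }

F → L: PREDICT = { ',', 'b', 'y' }
  ',' is in predict set, so this production goes in M[F, ',']
F → Y Y y: PREDICT = { ',', 'b', 'y' }
  ',' is in predict set, so this production goes in M[F, ',']

M[F, ','] = F → L, F → Y Y y  (a multiply-defined cell — the grammar is not LL(1))

Answer: F → L, F → Y Y y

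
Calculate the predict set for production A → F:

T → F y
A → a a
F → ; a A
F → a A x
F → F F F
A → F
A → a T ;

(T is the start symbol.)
{ ';', 'a' }

PREDICT(A → F) = (FIRST(RHS) \ {ε}) ∪ (FOLLOW(A) if ε ∈ FIRST(RHS), i.e. RHS ⇒* ε)
FIRST(F) = { ';', 'a' }
FIRST(F) = { ';', 'a' }
ε ∉ FIRST(F), so FOLLOW(A) is not added.
PREDICT(A → F) = { ';', 'a' }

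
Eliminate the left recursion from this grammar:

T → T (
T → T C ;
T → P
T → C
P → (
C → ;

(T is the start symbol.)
T → P T'
T → C T'
T' → ( T'
T' → C ; T'
T' → ε
P → (
C → ;

T is directly left-recursive. The standard transformation for
  A → A α₁ | ... | A α_m | β₁ | ... | β_n
is
  A  → β₁ A' | ... | β_n A'
  A' → α₁ A' | ... | α_m A' | ε

T → P becomes T → P T'
T → C becomes T → C T'
T → T ( becomes T' → ( T'
T → T C ; becomes T' → C ; T'
Add T' → ε

Productions for other non-terminals are unchanged:
  P → (
  C → ;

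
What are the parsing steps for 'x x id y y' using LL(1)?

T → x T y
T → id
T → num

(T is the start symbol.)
Stack is shown with the top on the left.

Stack      Input         Action
-------------------------------
T $        x x id y y $  output T → x T y
x T y $    x x id y y $  match 'x'
T y $      x id y y $    output T → x T y
x T y y $  x id y y $    match 'x'
T y y $    id y y $      output T → id
id y y $   id y y $      match 'id'
y y $      y y $         match 'y'
y $        y $           match 'y'
$          $             accept

The string is accepted.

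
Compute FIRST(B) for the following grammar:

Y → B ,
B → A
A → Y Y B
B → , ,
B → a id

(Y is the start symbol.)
{ ',', 'a' }

To compute FIRST(B), examine every production with B on the left-hand side, reading each right-hand side left to right until a non-nullable symbol is reached.

FIRST sets of the other non-terminals involved (by the same procedure, iterated to a fixed point):
  FIRST(A) = { ',', 'a' }

From B → A:
  - A is a non-terminal: add FIRST(A) \ {ε} = { ',', 'a' }
    A is not nullable, so stop
From B → , ,:
  - ',' is a terminal: add ',' and stop
From B → a id:
  - a is a terminal: add 'a' and stop

Collecting: FIRST(B) = { ',', 'a' }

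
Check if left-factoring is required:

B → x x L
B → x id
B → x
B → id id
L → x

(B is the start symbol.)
Left-factoring is needed when two productions for the same non-terminal
share a common prefix on the right-hand side.

Productions for B:
  B → x x L
  B → x id
  B → x
  B → id id

Found common prefix 'x' in productions for B

Answer: Yes, B has productions with common prefix 'x'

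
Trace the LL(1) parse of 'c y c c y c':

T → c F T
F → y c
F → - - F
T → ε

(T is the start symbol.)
Stack is shown with the top on the left.

Stack    Input          Action
------------------------------
T $      c y c c y c $  output T → c F T
c F T $  c y c c y c $  match 'c'
F T $    y c c y c $    output F → y c
y c T $  y c c y c $    match 'y'
c T $    c c y c $      match 'c'
T $      c y c $        output T → c F T
c F T $  c y c $        match 'c'
F T $    y c $          output F → y c
y c T $  y c $          match 'y'
c T $    c $            match 'c'
T $      $              output T → ε
$        $              accept

The string is accepted.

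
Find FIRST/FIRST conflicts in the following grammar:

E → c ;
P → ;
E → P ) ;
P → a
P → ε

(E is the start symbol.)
No FIRST/FIRST conflicts.

A FIRST/FIRST conflict occurs when two productions N → α and N → β for the same non-terminal have FIRST(α) ∩ FIRST(β) ≠ ∅ (with ε ∈ FIRST of a nullable right-hand side, so two nullable alternatives also conflict).

FIRST sets of the non-terminals at (or reachable through a nullable prefix from) the front of some alternative:
  FIRST(P) = { ';', 'a', ε }

Productions for E:
  E → c ;: FIRST = { 'c' }
  E → P ) ;: FIRST = { ')', ';', 'a' }
Productions for P:
  P → ;: FIRST = { ';' }
  P → a: FIRST = { 'a' }
  P → ε: FIRST = { ε }

All alternatives of each non-terminal have pairwise disjoint FIRST sets.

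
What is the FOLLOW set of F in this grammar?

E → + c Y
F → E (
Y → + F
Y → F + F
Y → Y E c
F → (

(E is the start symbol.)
{ $, '(', '+', 'c' }

In Y → + F: F is at the end, add FOLLOW(Y)
In Y → F + F: F is followed by '+' F, add FIRST('+' F) \ {ε} = { '+' }
In Y → F + F: F is at the end, add FOLLOW(Y)

The FOLLOW sets referred to above (computed the same way, to a fixed point):
  FOLLOW(Y) = { $, '(', '+', 'c' }

Taking the union: FOLLOW(F) = { $, '(', '+', 'c' }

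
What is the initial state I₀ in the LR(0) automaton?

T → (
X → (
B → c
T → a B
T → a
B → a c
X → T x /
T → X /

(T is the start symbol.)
{ [T → . (], [T → . X /], [T → . a B], [T → . a], [T' → . T], [X → . (], [X → . T x /] }

First, augment the grammar with T' → T
I₀ = CLOSURE({ [T' → . T] }):
  [T' → . T] has the dot before T: add [T → . (], [T → . a B], [T → . a], [T → . X /]
  [T → . X /] has the dot before X: add [X → . (], [X → . T x /]
No further items can be added.

I₀ = { [T → . (], [T → . X /], [T → . a B], [T → . a], [T' → . T], [X → . (], [X → . T x /] }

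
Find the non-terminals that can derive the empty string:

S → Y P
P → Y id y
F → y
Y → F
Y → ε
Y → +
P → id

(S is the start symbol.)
A non-terminal is nullable if it can derive ε (the empty string): either it has an ε-production, or it has a production whose right-hand side consists entirely of nullable non-terminals.

ε-productions: Y → ε
So Y is immediately nullable.
No further non-terminal can be added: every production for the remaining non-terminals contains a terminal or a non-nullable non-terminal.
Nullable = { 'Y' }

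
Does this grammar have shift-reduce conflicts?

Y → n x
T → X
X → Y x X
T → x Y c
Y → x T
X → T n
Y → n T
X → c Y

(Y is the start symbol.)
Yes — I4: [Y → x T .] vs [X → T . n]; I16: [Y → n T .] vs [X → T . n]; I17: [Y → n x .] vs [T → . x Y c]

Augment with Y' → Y and build the canonical LR(0) collection (I0 = CLOSURE({[Y' → . Y]}), then GOTO on every symbol after a dot until no new states appear). It has 18 states:
  I0: { [Y → . n T], [Y → . n x], [Y → . x T], [Y' → . Y] }  — shift
  I1: { [Y' → Y .] }  — accept
  I2: { [T → . X], [T → . x Y c], [X → . T n], [X → . Y x X], [X → . c Y], [Y → . n T], [Y → . n x], [Y → . x T], [Y → n . T], [Y → n . x] }  — shift
  I3: { [T → . X], [T → . x Y c], [X → . T n], [X → . Y x X], [X → . c Y], [Y → . n T], [Y → . n x], [Y → . x T], [Y → x . T] }  — shift
  I4: { [X → T . n], [Y → x T .] }  — shift, reduce
  I5: { [T → X .] }  — reduce
  I6: { [X → Y . x X] }  — shift
  I7: { [X → c . Y], [Y → . n T], [Y → . n x], [Y → . x T] }  — shift
  I8: { [T → . X], [T → . x Y c], [T → x . Y c], [X → . T n], [X → . Y x X], [X → . c Y], [Y → . n T], [Y → . n x], [Y → . x T], [Y → x . T] }  — shift
  I9: { [T → x Y . c], [X → Y . x X] }  — shift
  I10: { [T → x Y c .] }  — reduce
  I11: { [T → . X], [T → . x Y c], [X → . T n], [X → . Y x X], [X → . c Y], [X → Y x . X], [Y → . n T], [Y → . n x], [Y → . x T] }  — shift
  I12: { [X → T . n] }  — shift
  I13: { [T → X .], [X → Y x X .] }  — 2 reduces
  I14: { [X → T n .] }  — reduce
  I15: { [X → c Y .] }  — reduce
  I16: { [X → T . n], [Y → n T .] }  — shift, reduce
  I17: { [T → . X], [T → . x Y c], [T → x . Y c], [X → . T n], [X → . Y x X], [X → . c Y], [Y → . n T], [Y → . n x], [Y → . x T], [Y → n x .], [Y → x . T] }  — shift, reduce

I4 contains reduce item [Y → x T .] and shift item [X → T . n] — shift-reduce conflict.
I16 contains reduce item [Y → n T .] and shift item [X → T . n] — shift-reduce conflict.
I17 contains reduce item [Y → n x .] and shift items [T → . x Y c], [X → . c Y], [Y → . n T], [Y → . n x], [Y → . x T] — shift-reduce conflict.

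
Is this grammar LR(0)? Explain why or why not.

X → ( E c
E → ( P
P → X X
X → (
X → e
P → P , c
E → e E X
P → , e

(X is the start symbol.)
Augment with X' → X and build the canonical LR(0) collection (I0 = CLOSURE({[X' → . X]}), then GOTO on every symbol after a dot until no new states appear). It has 17 states:
  I0: { [X → . ( E c], [X → . (], [X → . e], [X' → . X] }  — shift
  I1: { [E → . ( P], [E → . e E X], [X → ( . E c], [X → ( .] }  — shift, reduce
  I2: { [X' → X .] }  — accept
  I3: { [X → e .] }  — reduce
  I4: { [E → ( . P], [P → . , e], [P → . P , c], [P → . X X], [X → . ( E c], [X → . (], [X → . e] }  — shift
  I5: { [X → ( E . c] }  — shift
  I6: { [E → . ( P], [E → . e E X], [E → e . E X] }  — shift
  I7: { [E → e E . X], [X → . ( E c], [X → . (], [X → . e] }  — shift
  I8: { [E → e E X .] }  — reduce
  I9: { [X → ( E c .] }  — reduce
  I10: { [P → , . e] }  — shift
  I11: { [E → ( P .], [P → P . , c] }  — shift, reduce
  I12: { [P → X . X], [X → . ( E c], [X → . (], [X → . e] }  — shift
  I13: { [P → X X .] }  — reduce
  I14: { [P → P , . c] }  — shift
  I15: { [P → P , c .] }  — reduce
  I16: { [P → , e .] }  — reduce

Conflict in state I1:
  Shift-reduce conflict between [X → ( .] and [E → . ( P]
So the grammar is NOT LR(0).

Answer: No. Shift-reduce conflict between [X → ( .] and [E → . ( P]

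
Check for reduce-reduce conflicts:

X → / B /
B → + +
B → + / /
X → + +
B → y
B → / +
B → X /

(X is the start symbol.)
Augment with X' → X and build the canonical LR(0) collection (I0 = CLOSURE({[X' → . X]}), then GOTO on every symbol after a dot until no new states appear). It has 16 states:
  I0: { [X → . + +], [X → . / B /], [X' → . X] }  — shift
  I1: { [X → + . +] }  — shift
  I2: { [B → . + +], [B → . + / /], [B → . / +], [B → . X /], [B → . y], [X → . + +], [X → . / B /], [X → / . B /] }  — shift
  I3: { [X' → X .] }  — accept
  I4: { [B → + . +], [B → + . / /], [X → + . +] }  — shift
  I5: { [B → . + +], [B → . + / /], [B → . / +], [B → . X /], [B → . y], [B → / . +], [X → . + +], [X → . / B /], [X → / . B /] }  — shift
  I6: { [X → / B . /] }  — shift
  I7: { [B → X . /] }  — shift
  I8: { [B → y .] }  — reduce
  I9: { [B → X / .] }  — reduce
  I10: { [X → / B / .] }  — reduce
  I11: { [B → + . +], [B → + . / /], [B → / + .], [X → + . +] }  — shift, reduce
  I12: { [B → + + .], [X → + + .] }  — 2 reduces
  I13: { [B → + / . /] }  — shift
  I14: { [B → + / / .] }  — reduce
  I15: { [X → + + .] }  — reduce

I12 contains complete items [B → + + .], [X → + + .] — reduce-reduce conflict.

Answer: Yes — I12: [B → + + .] vs [X → + + .]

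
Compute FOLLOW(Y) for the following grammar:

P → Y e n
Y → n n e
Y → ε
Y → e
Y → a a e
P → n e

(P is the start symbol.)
In P → Y e n: Y is followed by e n, add FIRST(e n) \ {ε} = { 'e' }

Taking the union: FOLLOW(Y) = { 'e' }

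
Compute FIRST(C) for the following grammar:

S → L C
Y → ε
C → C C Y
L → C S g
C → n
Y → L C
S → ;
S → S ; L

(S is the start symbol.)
From C → C C Y:
  - C is the symbol being defined: contributes nothing new
    C is not nullable, so stop
From C → n:
  - n is a terminal: add 'n' and stop

Collecting: FIRST(C) = { 'n' }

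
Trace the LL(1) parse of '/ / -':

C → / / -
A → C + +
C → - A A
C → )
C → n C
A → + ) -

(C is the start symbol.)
Stack is shown with the top on the left.

Stack    Input    Action
------------------------
C $      / / - $  output C → / / -
/ / - $  / / - $  match '/'
/ - $    / - $    match '/'
- $      - $      match '-'
$        $        accept

The string is accepted.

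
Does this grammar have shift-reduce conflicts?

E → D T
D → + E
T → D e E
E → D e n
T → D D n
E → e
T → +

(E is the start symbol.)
Yes — I5: [T → + .] vs [D → . + E]

Augment with E' → E and build the canonical LR(0) collection (I0 = CLOSURE({[E' → . E]}), then GOTO on every symbol after a dot until no new states appear). It has 15 states:
  I0: { [D → . + E], [E → . D T], [E → . D e n], [E → . e], [E' → . E] }  — shift
  I1: { [D → + . E], [D → . + E], [E → . D T], [E → . D e n], [E → . e] }  — shift
  I2: { [D → . + E], [E → D . T], [E → D . e n], [T → . +], [T → . D D n], [T → . D e E] }  — shift
  I3: { [E' → E .] }  — accept
  I4: { [E → e .] }  — reduce
  I5: { [D → + . E], [D → . + E], [E → . D T], [E → . D e n], [E → . e], [T → + .] }  — shift, reduce
  I6: { [D → . + E], [T → D . D n], [T → D . e E] }  — shift
  I7: { [E → D T .] }  — reduce
  I8: { [E → D e . n] }  — shift
  I9: { [E → D e n .] }  — reduce
  I10: { [T → D D . n] }  — shift
  I11: { [D → . + E], [E → . D T], [E → . D e n], [E → . e], [T → D e . E] }  — shift
  I12: { [T → D e E .] }  — reduce
  I13: { [T → D D n .] }  — reduce
  I14: { [D → + E .] }  — reduce

I5 contains reduce item [T → + .] and shift items [D → . + E], [E → . e] — shift-reduce conflict.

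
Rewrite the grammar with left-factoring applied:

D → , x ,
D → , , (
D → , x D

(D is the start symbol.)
D → , D'
D' → x D''
D'' → ,
D'' → D
D' → , (

Left-factoring transforms A → αβ₁ | αβ₂ into A → αA' and A' → β₁ | β₂
(α is the longest common prefix among the alternatives). Repeat until
no nonterminal has two alternatives with a common prefix.

Round 1: D has alternatives sharing prefix ','. Introduce D': D → , D'
  Add: D' → x ,
  Add: D' → , (
  Add: D' → x D

Round 2: D' has alternatives sharing prefix 'x'. Introduce D'': D' → x D''
  Add: D'' → ,
  Add: D'' → D

No remaining common prefixes — done.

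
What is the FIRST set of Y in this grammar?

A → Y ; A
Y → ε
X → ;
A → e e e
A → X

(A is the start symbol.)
From Y → ε:
  - ε-production, so ε ∈ FIRST(Y)

Collecting: FIRST(Y) = { ε }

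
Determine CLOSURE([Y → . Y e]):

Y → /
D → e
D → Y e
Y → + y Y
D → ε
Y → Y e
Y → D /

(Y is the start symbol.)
{ [D → . Y e], [D → . e], [D → .], [Y → . + y Y], [Y → . /], [Y → . D /], [Y → . Y e] }

To compute CLOSURE, for each item [A → α.Bβ] where B is a non-terminal, add [B → .γ] for all productions B → γ; repeat for the newly added items until nothing changes.

Start with: [Y → . Y e]
  [Y → . Y e] has the dot before Y: add [Y → . /], [Y → . + y Y], [Y → . D /]
  [Y → . D /] has the dot before D: add [D → . e], [D → . Y e], [D → .]
No further items can be added.

CLOSURE = { [D → . Y e], [D → . e], [D → .], [Y → . + y Y], [Y → . /], [Y → . D /], [Y → . Y e] }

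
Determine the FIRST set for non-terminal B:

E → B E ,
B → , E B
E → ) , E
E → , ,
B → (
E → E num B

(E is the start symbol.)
{ '(', ',' }

From B → , E B:
  - ',' is a terminal: add ',' and stop
From B → (:
  - '(' is a terminal: add '(' and stop

Collecting: FIRST(B) = { '(', ',' }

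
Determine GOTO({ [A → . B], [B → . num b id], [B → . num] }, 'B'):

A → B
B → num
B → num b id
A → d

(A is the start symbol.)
GOTO(I, 'B') = CLOSURE({ [A → αX.β] : [A → α.Xβ] ∈ I, X = 'B' })

Items with dot before 'B', with the dot advanced:
  [A → . B] → [A → B .]
Closure adds nothing (no advanced item has the dot before a non-terminal).

GOTO = { [A → B .] }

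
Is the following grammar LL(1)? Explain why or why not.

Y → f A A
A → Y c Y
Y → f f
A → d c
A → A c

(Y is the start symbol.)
Relevant sets:
  FIRST(Y) = { 'f' }
  FIRST(A) = { 'd', 'f' }

For Y:
  PREDICT(Y → f A A) = { 'f' }
  PREDICT(Y → f f) = { 'f' }
For A:
  PREDICT(A → Y c Y) = { 'f' }
  PREDICT(A → d c) = { 'd' }
  PREDICT(A → A c) = { 'd', 'f' }

Conflict found: Predict set conflict for Y: { 'f' }
The grammar is NOT LL(1).

Answer: No. Predict set conflict for Y: { 'f' }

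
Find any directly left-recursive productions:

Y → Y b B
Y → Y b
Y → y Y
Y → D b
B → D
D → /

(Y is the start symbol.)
Direct left recursion occurs when N → N α for some non-terminal N (the right-hand side begins with the left-hand side itself).

Y → Y b B: LEFT RECURSIVE (starts with Y)
Y → Y b: LEFT RECURSIVE (starts with Y)
Y → y Y: starts with y
Y → D b: starts with D
B → D: starts with D
D → /: starts with '/'

The grammar has direct left recursion on: Y.

Answer: Yes, Y is left-recursive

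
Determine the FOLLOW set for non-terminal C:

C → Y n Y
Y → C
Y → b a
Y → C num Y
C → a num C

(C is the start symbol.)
To compute FOLLOW(C), find every occurrence of C on a right-hand side N → α C β: add FIRST(β) \ {ε}, and if β is empty or nullable also add FOLLOW(N). Iterate to a fixed point.

C is the start symbol, so $ ∈ FOLLOW(C).
In Y → C: C is at the end, add FOLLOW(Y)
In Y → C num Y: C is followed by num Y, add FIRST(num Y) \ {ε} = { 'num' }
In C → a num C: C is at the end; this adds FOLLOW(C) to itself — nothing new

The FOLLOW sets referred to above (computed the same way, to a fixed point):
  FOLLOW(Y) = { $, 'n', 'num' }

Taking the union: FOLLOW(C) = { $, 'n', 'num' }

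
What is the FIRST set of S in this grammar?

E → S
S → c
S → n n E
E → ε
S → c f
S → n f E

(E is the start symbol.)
{ 'c', 'n' }

To compute FIRST(S), examine every production with S on the left-hand side, reading each right-hand side left to right until a non-nullable symbol is reached.

From S → c:
  - c is a terminal: add 'c' and stop
From S → n n E:
  - n is a terminal: add 'n' and stop
From S → c f:
  - c is a terminal: add 'c' and stop
From S → n f E:
  - n is a terminal: add 'n' and stop

Collecting: FIRST(S) = { 'c', 'n' }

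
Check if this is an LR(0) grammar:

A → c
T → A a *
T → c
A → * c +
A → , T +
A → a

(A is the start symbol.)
No. Reduce-reduce conflict: [A → c .] and [T → c .]

Augment with A' → A and build the canonical LR(0) collection (I0 = CLOSURE({[A' → . A]}), then GOTO on every symbol after a dot until no new states appear). It has 14 states:
  I0: { [A → . * c +], [A → . , T +], [A → . a], [A → . c], [A' → . A] }  — shift
  I1: { [A → * . c +] }  — shift
  I2: { [A → , . T +], [A → . * c +], [A → . , T +], [A → . a], [A → . c], [T → . A a *], [T → . c] }  — shift
  I3: { [A' → A .] }  — accept
  I4: { [A → a .] }  — reduce
  I5: { [A → c .] }  — reduce
  I6: { [T → A . a *] }  — shift
  I7: { [A → , T . +] }  — shift
  I8: { [A → c .], [T → c .] }  — 2 reduces
  I9: { [A → , T + .] }  — reduce
  I10: { [T → A a . *] }  — shift
  I11: { [T → A a * .] }  — reduce
  I12: { [A → * c . +] }  — shift
  I13: { [A → * c + .] }  — reduce

Conflict in state I8:
  Reduce-reduce conflict: [A → c .] and [T → c .]
So the grammar is NOT LR(0).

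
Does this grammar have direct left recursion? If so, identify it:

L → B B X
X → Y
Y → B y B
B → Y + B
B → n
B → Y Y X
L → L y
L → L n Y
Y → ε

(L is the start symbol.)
L → B B X: starts with B
X → Y: starts with Y
Y → B y B: starts with B
B → Y + B: starts with Y
B → n: starts with n
B → Y Y X: starts with Y
L → L y: LEFT RECURSIVE (starts with L)
L → L n Y: LEFT RECURSIVE (starts with L)
Y → ε: starts with ε

The grammar has direct left recursion on: L.

Answer: Yes, L is left-recursive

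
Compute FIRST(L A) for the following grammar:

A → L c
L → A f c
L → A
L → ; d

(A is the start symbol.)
FIRST sets of the non-terminals involved (from the grammar, by fixed-point iteration):
  FIRST(L) = { ';' }

To compute FIRST(L A), process the symbols left to right:
Symbol L is a non-terminal. Add FIRST(L) \ {ε} = { ';' }
L is not nullable (ε ∉ FIRST(L)), so stop here.
FIRST(L A) = { ';' }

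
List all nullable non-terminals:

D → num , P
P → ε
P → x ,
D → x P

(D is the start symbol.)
A non-terminal is nullable if it can derive ε (the empty string): either it has an ε-production, or it has a production whose right-hand side consists entirely of nullable non-terminals.

ε-productions: P → ε
So P is immediately nullable.
No further non-terminal can be added: every production for the remaining non-terminals contains a terminal or a non-nullable non-terminal.
Nullable = { 'P' }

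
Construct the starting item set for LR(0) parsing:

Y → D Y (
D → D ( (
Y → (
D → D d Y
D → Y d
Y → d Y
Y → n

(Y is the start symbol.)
{ [D → . D ( (], [D → . D d Y], [D → . Y d], [Y → . (], [Y → . D Y (], [Y → . d Y], [Y → . n], [Y' → . Y] }

First, augment the grammar with Y' → Y
I₀ = CLOSURE({ [Y' → . Y] }):
  [Y' → . Y] has the dot before Y: add [Y → . D Y (], [Y → . (], [Y → . d Y], [Y → . n]
  [Y → . D Y (] has the dot before D: add [D → . D ( (], [D → . D d Y], [D → . Y d]
No further items can be added.

I₀ = { [D → . D ( (], [D → . D d Y], [D → . Y d], [Y → . (], [Y → . D Y (], [Y → . d Y], [Y → . n], [Y' → . Y] }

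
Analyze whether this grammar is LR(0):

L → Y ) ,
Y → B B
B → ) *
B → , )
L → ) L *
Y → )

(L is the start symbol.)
Augment with L' → L and build the canonical LR(0) collection (I0 = CLOSURE({[L' → . L]}), then GOTO on every symbol after a dot until no new states appear). It has 14 states:
  I0: { [B → . ) *], [B → . , )], [L → . ) L *], [L → . Y ) ,], [L' → . L], [Y → . )], [Y → . B B] }  — shift
  I1: { [B → ) . *], [B → . ) *], [B → . , )], [L → ) . L *], [L → . ) L *], [L → . Y ) ,], [Y → ) .], [Y → . )], [Y → . B B] }  — shift, reduce
  I2: { [B → , . )] }  — shift
  I3: { [B → . ) *], [B → . , )], [Y → B . B] }  — shift
  I4: { [L' → L .] }  — accept
  I5: { [L → Y . ) ,] }  — shift
  I6: { [L → Y ) . ,] }  — shift
  I7: { [L → Y ) , .] }  — reduce
  I8: { [B → ) . *] }  — shift
  I9: { [Y → B B .] }  — reduce
  I10: { [B → ) * .] }  — reduce
  I11: { [B → , ) .] }  — reduce
  I12: { [L → ) L . *] }  — shift
  I13: { [L → ) L * .] }  — reduce

Conflict in state I1:
  Shift-reduce conflict between [Y → ) .] and [B → . ) *]
So the grammar is NOT LR(0).

Answer: No. Shift-reduce conflict between [Y → ) .] and [B → . ) *]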